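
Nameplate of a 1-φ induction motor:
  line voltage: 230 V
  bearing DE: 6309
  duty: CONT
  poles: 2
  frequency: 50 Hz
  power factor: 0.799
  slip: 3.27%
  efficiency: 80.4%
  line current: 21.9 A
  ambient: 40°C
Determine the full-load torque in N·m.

10.6 N·m

P_in = V·I·cosφ = 230 × 21.9 × 0.799 = 4025 W
P_out = η·P_in = 0.804 × 4025 = 3236 W
n_s = 120×50/2 = 3000 rpm; n = 3000×(1−0.0327) = 2902 rpm
ω = 2π×2902/60 = 303.9 rad/s
τ = P_out/ω = 3236/303.9 = 10.6 N·m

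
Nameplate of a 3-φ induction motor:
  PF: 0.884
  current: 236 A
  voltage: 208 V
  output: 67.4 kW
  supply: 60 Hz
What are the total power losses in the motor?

7760 W

P_in = √3·V·I·cosφ = 1.732×208×236×0.884 = 75158 W
P_out = 67400 W
Losses = P_in − P_out = 75158 − 67400 = 7758 W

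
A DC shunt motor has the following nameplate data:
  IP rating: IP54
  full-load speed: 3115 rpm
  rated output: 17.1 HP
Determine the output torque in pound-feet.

28.8 lb·ft

P_out = 17.1 × 746 = 12757 W
ω = 2π × 3115/60 = 326.2 rad/s
τ = P_out/ω = 12757/326.2 = 39.11 N·m
In lb·ft: 39.11/1.356 = 28.8 lb·ft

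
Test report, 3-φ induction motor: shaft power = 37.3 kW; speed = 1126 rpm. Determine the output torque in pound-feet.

ω = 2π × 1126/60 = 117.9 rad/s
τ = P/ω = 37300/117.9 = 316.4 N·m
In lb·ft: 316.4/1.356 = 233 lb·ft

233 lb·ft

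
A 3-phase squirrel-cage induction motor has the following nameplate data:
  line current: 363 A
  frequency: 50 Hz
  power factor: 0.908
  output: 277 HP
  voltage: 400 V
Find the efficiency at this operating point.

P_out = 277 × 746 = 206642 W
P_in = √3·V_L·I_L·cosφ = 1.732 × 400 × 363 × 0.908 = 228350 W
η = P_out / P_in = 206642 / 228350 = 0.905 = 90.5%

90.5 %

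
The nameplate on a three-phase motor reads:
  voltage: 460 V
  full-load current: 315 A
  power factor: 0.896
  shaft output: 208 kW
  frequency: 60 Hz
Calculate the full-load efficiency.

P_out = 208 kW = 208000 W
P_in = √3·V_L·I_L·cosφ = 1.732 × 460 × 315 × 0.896 = 224866 W
η = P_out / P_in = 208000 / 224866 = 0.925 = 92.5%

92.5 %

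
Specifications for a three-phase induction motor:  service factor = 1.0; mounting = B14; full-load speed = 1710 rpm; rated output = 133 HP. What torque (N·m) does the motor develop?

554 N·m

P_out = 133 × 746 = 99218 W
ω = 2π × 1710/60 = 179.1 rad/s
τ = P_out/ω = 99218/179.1 = 554 N·m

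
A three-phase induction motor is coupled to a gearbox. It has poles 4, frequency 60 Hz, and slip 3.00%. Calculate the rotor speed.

1746 rpm

n_s = 120f/p = 120×60/4 = 1800 rpm
n = n_s(1 − s) = 1800 × (1 − 0.03) = 1746 rpm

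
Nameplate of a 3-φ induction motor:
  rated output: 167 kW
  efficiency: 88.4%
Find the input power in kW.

P_out = 167000 W
P_in = P_out/η = 167000/0.884 = 188914 W = 189 kW

189 kW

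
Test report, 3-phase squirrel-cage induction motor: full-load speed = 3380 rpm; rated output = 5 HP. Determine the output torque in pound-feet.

P_out = 5 × 746 = 3730 W
ω = 2π × 3380/60 = 354 rad/s
τ = P_out/ω = 3730/354 = 10.54 N·m
In lb·ft: 10.54/1.356 = 7.77 lb·ft

7.77 lb·ft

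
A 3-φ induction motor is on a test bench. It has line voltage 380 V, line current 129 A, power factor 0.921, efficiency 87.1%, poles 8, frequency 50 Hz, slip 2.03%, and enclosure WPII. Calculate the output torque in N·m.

885 N·m

P_in = √3·V·I·cosφ = 1.732 × 380 × 129 × 0.921 = 78195 W
P_out = η·P_in = 0.871 × 78195 = 68108 W
n_s = 120×50/8 = 750 rpm; n = 750×(1−0.0203) = 735 rpm
ω = 2π×735/60 = 76.97 rad/s
τ = P_out/ω = 68108/76.97 = 885 N·m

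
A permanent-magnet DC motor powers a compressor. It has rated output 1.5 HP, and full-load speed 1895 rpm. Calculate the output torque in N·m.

5.64 N·m

P_out = 1.5 × 746 = 1119 W
ω = 2π × 1895/60 = 198.4 rad/s
τ = P_out/ω = 1119/198.4 = 5.64 N·m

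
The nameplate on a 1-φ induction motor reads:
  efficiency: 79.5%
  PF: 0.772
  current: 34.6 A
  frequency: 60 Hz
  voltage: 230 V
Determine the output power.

4.88 kW

P_in = V·I·cosφ = 230 × 34.6 × 0.772 = 6144 W
P_out = η·P_in = 0.795 × 6144 = 4884 W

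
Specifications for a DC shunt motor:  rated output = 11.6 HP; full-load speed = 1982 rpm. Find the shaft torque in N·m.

P_out = 11.6 × 746 = 8654 W
ω = 2π × 1982/60 = 207.6 rad/s
τ = P_out/ω = 8654/207.6 = 41.7 N·m

41.7 N·m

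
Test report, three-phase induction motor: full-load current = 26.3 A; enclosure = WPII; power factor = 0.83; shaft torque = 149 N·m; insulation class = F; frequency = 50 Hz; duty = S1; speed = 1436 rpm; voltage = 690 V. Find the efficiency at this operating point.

ω = 2π × 1436/60 = 150.4 rad/s; P_out = τω = 149 × 150.4 = 22410 W
P_in = √3·V_L·I_L·cosφ = 1.732 × 690 × 26.3 × 0.83 = 26087 W
η = P_out / P_in = 22410 / 26087 = 0.859 = 85.9%

85.9 %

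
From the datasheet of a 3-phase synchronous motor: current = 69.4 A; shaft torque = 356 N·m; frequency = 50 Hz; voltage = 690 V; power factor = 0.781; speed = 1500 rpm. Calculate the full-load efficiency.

ω = 2π × 1500/60 = 157.1 rad/s; P_out = τω = 356 × 157.1 = 55928 W
P_in = √3·V_L·I_L·cosφ = 1.732 × 690 × 69.4 × 0.781 = 64775 W
η = P_out / P_in = 55928 / 64775 = 0.863 = 86.3%

86.3 %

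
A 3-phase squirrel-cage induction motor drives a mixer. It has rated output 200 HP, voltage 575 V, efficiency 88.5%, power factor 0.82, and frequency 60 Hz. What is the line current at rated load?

P_out = 200 × 746 = 149200 W
P_in = P_out / η = 149200 / 0.885 = 168588 W
I_L = P_in / (√3·V_L·cosφ) = 168588 / (1.732 × 575 × 0.82) = 206 A

206 A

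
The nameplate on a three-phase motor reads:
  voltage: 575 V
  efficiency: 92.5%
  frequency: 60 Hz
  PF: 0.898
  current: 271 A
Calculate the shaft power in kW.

224 kW

P_in = √3·V·I·cosφ = 1.732 × 575 × 271 × 0.898 = 242360 W
P_out = η·P_in = 0.925 × 242360 = 224183 W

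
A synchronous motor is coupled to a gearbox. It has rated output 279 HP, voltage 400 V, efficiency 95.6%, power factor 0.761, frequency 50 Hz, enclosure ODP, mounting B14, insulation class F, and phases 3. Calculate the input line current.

413 A

P_out = 279 × 746 = 208134 W
P_in = P_out / η = 208134 / 0.956 = 217713 W
I_L = P_in / (√3·V_L·cosφ) = 217713 / (1.732 × 400 × 0.761) = 413 A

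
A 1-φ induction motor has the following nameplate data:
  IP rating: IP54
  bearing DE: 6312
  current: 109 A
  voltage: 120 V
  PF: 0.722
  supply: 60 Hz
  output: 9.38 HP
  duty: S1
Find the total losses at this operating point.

P_in = V·I·cosφ = 120×109×0.722 = 9444 W
P_out = 9.38×746 = 6997 W
Losses = P_in − P_out = 9444 − 6997 = 2447 W

2450 W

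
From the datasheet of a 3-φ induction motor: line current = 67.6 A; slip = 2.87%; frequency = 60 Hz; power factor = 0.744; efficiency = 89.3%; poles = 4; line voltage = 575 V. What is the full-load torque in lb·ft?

P_in = √3·V·I·cosφ = 1.732 × 575 × 67.6 × 0.744 = 50088 W
P_out = η·P_in = 0.893 × 50088 = 44729 W
n_s = 120×60/4 = 1800 rpm; n = 1800×(1−0.0287) = 1748 rpm
ω = 2π×1748/60 = 183.1 rad/s
τ = P_out/ω = 44729/183.1 = 244.3 N·m
In lb·ft: 244.3/1.356 = 180 lb·ft

180 lb·ft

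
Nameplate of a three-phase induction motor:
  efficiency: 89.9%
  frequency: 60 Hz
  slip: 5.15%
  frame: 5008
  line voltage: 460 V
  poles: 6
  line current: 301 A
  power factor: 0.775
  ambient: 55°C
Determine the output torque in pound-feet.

1030 lb·ft

P_in = √3·V·I·cosφ = 1.732 × 460 × 301 × 0.775 = 185855 W
P_out = η·P_in = 0.899 × 185855 = 167084 W
n_s = 120×60/6 = 1200 rpm; n = 1200×(1−0.0515) = 1138 rpm
ω = 2π×1138/60 = 119.2 rad/s
τ = P_out/ω = 167084/119.2 = 1402 N·m
In lb·ft: 1402/1.356 = 1030 lb·ft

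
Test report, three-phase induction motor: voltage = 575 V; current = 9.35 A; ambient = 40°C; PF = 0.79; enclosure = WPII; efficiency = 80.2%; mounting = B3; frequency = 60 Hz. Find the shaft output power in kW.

P_in = √3·V·I·cosφ = 1.732 × 575 × 9.35 × 0.79 = 7356 W
P_out = η·P_in = 0.802 × 7356 = 5900 W

5.9 kW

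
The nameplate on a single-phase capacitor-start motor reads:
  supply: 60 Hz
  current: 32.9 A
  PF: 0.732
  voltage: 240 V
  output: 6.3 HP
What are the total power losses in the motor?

1.08 kW

P_in = V·I·cosφ = 240×32.9×0.732 = 5780 W
P_out = 6.3×746 = 4700 W
Losses = P_in − P_out = 5780 − 4700 = 1080 W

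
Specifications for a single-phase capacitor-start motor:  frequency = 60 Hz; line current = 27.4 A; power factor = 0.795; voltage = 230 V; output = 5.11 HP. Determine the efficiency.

P_out = 5.11 × 746 = 3812 W
P_in = V·I·cosφ = 230 × 27.4 × 0.795 = 5010 W
η = P_out / P_in = 3812 / 5010 = 0.761 = 76.1%

76.1 %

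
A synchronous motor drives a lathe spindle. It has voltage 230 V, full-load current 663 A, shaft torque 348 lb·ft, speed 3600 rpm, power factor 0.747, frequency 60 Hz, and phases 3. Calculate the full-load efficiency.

90.2 %

τ = 348 lb·ft × 1.356 = 471.9 N·m
ω = 2π × 3600/60 = 377 rad/s; P_out = τω = 471.9 × 377 = 177906 W
P_in = √3·V_L·I_L·cosφ = 1.732 × 230 × 663 × 0.747 = 197292 W
η = P_out / P_in = 177906 / 197292 = 0.902 = 90.2%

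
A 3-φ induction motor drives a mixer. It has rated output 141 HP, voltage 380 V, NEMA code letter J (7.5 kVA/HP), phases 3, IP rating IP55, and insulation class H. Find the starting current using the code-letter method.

S_LR = 7.5 × 141 = 1057.5 kVA
I_LR = S_LR/(√3·V_L) = 1057500/(1.732×380) = 1610 A

1610 A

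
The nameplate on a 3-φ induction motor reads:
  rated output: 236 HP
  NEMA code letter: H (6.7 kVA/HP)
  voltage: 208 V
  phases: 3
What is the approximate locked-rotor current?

4390 A

S_LR = 6.7 × 236 = 1581.2 kVA
I_LR = S_LR/(√3·V_L) = 1581200/(1.732×208) = 4390 A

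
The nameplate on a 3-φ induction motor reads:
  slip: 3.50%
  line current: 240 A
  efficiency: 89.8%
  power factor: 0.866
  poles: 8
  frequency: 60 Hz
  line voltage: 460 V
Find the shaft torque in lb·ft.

P_in = √3·V·I·cosφ = 1.732 × 460 × 240 × 0.866 = 165590 W
P_out = η·P_in = 0.898 × 165590 = 148700 W
n_s = 120×60/8 = 900 rpm; n = 900×(1−0.035) = 869 rpm
ω = 2π×869/60 = 91 rad/s
τ = P_out/ω = 148700/91 = 1634 N·m
In lb·ft: 1634/1.356 = 1210 lb·ft

1210 lb·ft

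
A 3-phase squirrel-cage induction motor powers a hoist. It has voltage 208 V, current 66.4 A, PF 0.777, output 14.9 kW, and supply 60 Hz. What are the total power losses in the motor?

P_in = √3·V·I·cosφ = 1.732×208×66.4×0.777 = 18587 W
P_out = 14900 W
Losses = P_in − P_out = 18587 − 14900 = 3687 W

3690 W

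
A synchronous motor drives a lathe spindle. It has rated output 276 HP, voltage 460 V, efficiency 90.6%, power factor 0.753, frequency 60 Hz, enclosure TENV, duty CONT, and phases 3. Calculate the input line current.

379 A

P_out = 276 × 746 = 205896 W
P_in = P_out / η = 205896 / 0.906 = 227258 W
I_L = P_in / (√3·V_L·cosφ) = 227258 / (1.732 × 460 × 0.753) = 379 A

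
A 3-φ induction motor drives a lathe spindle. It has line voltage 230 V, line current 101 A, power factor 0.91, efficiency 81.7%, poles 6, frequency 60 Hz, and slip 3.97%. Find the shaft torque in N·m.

248 N·m

P_in = √3·V·I·cosφ = 1.732 × 230 × 101 × 0.91 = 36613 W
P_out = η·P_in = 0.817 × 36613 = 29913 W
n_s = 120×60/6 = 1200 rpm; n = 1200×(1−0.0397) = 1152 rpm
ω = 2π×1152/60 = 120.6 rad/s
τ = P_out/ω = 29913/120.6 = 248 N·m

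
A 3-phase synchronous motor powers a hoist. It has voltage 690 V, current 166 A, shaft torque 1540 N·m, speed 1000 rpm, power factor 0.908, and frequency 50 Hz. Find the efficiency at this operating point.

ω = 2π × 1000/60 = 104.7 rad/s; P_out = τω = 1540 × 104.7 = 161238 W
P_in = √3·V_L·I_L·cosφ = 1.732 × 690 × 166 × 0.908 = 180132 W
η = P_out / P_in = 161238 / 180132 = 0.895 = 89.5%

89.5 %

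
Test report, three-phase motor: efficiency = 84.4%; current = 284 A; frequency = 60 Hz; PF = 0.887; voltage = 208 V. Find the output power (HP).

P_in = √3·V·I·cosφ = 1.732 × 208 × 284 × 0.887 = 90751 W
P_out = η·P_in = 0.844 × 90751 = 76594 W
= 76594/746 = 103 HP

103 HP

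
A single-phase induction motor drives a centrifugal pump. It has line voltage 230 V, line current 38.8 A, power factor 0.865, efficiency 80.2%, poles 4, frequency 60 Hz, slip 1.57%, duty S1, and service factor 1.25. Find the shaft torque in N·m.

P_in = V·I·cosφ = 230 × 38.8 × 0.865 = 7719 W
P_out = η·P_in = 0.802 × 7719 = 6191 W
n_s = 120×60/4 = 1800 rpm; n = 1800×(1−0.0157) = 1772 rpm
ω = 2π×1772/60 = 185.6 rad/s
τ = P_out/ω = 6191/185.6 = 33.4 N·m

33.4 N·m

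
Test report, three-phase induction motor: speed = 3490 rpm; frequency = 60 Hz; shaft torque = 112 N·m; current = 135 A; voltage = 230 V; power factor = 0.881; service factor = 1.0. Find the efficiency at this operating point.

86.4 %

ω = 2π × 3490/60 = 365.5 rad/s; P_out = τω = 112 × 365.5 = 40936 W
P_in = √3·V_L·I_L·cosφ = 1.732 × 230 × 135 × 0.881 = 47379 W
η = P_out / P_in = 40936 / 47379 = 0.864 = 86.4%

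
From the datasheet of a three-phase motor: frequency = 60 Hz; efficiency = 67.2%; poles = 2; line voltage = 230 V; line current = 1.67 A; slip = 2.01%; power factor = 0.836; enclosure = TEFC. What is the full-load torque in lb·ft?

P_in = √3·V·I·cosφ = 1.732 × 230 × 1.67 × 0.836 = 556 W
P_out = η·P_in = 0.672 × 556 = 374 W
n_s = 120×60/2 = 3600 rpm; n = 3600×(1−0.0201) = 3528 rpm
ω = 2π×3528/60 = 369.5 rad/s
τ = P_out/ω = 374/369.5 = 1.012 N·m
In lb·ft: 1.012/1.356 = 0.746 lb·ft

0.746 lb·ft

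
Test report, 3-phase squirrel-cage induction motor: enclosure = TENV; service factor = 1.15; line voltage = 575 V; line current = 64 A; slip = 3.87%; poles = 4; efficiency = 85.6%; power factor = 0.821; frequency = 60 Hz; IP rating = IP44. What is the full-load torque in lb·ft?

182 lb·ft

P_in = √3·V·I·cosφ = 1.732 × 575 × 64 × 0.821 = 52329 W
P_out = η·P_in = 0.856 × 52329 = 44794 W
n_s = 120×60/4 = 1800 rpm; n = 1800×(1−0.0387) = 1730 rpm
ω = 2π×1730/60 = 181.2 rad/s
τ = P_out/ω = 44794/181.2 = 247.2 N·m
In lb·ft: 247.2/1.356 = 182 lb·ft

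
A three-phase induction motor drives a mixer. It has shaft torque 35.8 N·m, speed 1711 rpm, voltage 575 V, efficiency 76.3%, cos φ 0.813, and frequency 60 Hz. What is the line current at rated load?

10.4 A

ω = 2π×1711/60 = 179.2 rad/s; P_out = τω = 35.8 × 179.2 = 6415 W
P_in = P_out / η = 6415 / 0.763 = 8408 W
I_L = P_in / (√3·V_L·cosφ) = 8408 / (1.732 × 575 × 0.813) = 10.4 A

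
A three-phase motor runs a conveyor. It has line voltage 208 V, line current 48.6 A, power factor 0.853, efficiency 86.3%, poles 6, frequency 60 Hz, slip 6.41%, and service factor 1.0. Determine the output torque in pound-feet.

P_in = √3·V·I·cosφ = 1.732 × 208 × 48.6 × 0.853 = 14935 W
P_out = η·P_in = 0.863 × 14935 = 12889 W
n_s = 120×60/6 = 1200 rpm; n = 1200×(1−0.0641) = 1123 rpm
ω = 2π×1123/60 = 117.6 rad/s
τ = P_out/ω = 12889/117.6 = 109.6 N·m
In lb·ft: 109.6/1.356 = 80.8 lb·ft

80.8 lb·ft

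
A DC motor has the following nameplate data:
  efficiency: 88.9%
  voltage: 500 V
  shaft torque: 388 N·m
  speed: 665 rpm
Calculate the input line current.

60.8 A

ω = 2π×665/60 = 69.64 rad/s; P_out = τω = 388 × 69.64 = 27020 W
P_in = P_out / η = 27020 / 0.889 = 30394 W
I = P_in / V = 30394 / 500 = 60.8 A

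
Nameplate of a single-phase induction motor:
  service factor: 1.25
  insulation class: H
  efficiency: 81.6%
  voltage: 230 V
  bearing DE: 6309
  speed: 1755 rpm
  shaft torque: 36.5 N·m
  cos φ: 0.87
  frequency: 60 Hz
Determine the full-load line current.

ω = 2π×1755/60 = 183.8 rad/s; P_out = τω = 36.5 × 183.8 = 6709 W
P_in = P_out / η = 6709 / 0.816 = 8222 W
I = P_in / (V·cosφ) = 8222 / (230 × 0.87) = 41.1 A

41.1 A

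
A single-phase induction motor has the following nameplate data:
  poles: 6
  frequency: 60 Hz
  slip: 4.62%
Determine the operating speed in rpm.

1145 rpm

n_s = 120f/p = 120×60/6 = 1200 rpm
n = n_s(1 − s) = 1200 × (1 − 0.0462) = 1145 rpm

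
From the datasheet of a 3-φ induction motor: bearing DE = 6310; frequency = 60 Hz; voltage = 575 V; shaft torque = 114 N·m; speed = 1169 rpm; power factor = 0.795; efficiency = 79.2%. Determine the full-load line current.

22.3 A

ω = 2π×1169/60 = 122.4 rad/s; P_out = τω = 114 × 122.4 = 13954 W
P_in = P_out / η = 13954 / 0.792 = 17619 W
I_L = P_in / (√3·V_L·cosφ) = 17619 / (1.732 × 575 × 0.795) = 22.3 A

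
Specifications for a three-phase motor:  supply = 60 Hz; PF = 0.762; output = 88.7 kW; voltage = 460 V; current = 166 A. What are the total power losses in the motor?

P_in = √3·V·I·cosφ = 1.732×460×166×0.762 = 100779 W
P_out = 88700 W
Losses = P_in − P_out = 100779 − 88700 = 12079 W

12100 W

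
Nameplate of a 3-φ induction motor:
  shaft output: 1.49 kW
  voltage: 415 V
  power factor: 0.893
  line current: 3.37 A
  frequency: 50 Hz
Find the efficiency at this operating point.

68.9 %

P_out = 1.49 kW = 1490 W
P_in = √3·V_L·I_L·cosφ = 1.732 × 415 × 3.37 × 0.893 = 2163 W
η = P_out / P_in = 1490 / 2163 = 0.689 = 68.9%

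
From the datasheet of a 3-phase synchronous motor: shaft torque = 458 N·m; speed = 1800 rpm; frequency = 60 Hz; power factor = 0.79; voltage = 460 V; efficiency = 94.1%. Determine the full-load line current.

ω = 2π×1800/60 = 188.5 rad/s; P_out = τω = 458 × 188.5 = 86333 W
P_in = P_out / η = 86333 / 0.941 = 91746 W
I_L = P_in / (√3·V_L·cosφ) = 91746 / (1.732 × 460 × 0.79) = 146 A

146 A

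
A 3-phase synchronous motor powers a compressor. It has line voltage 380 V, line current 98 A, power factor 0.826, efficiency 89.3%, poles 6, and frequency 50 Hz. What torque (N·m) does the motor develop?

P_in = √3·V·I·cosφ = 1.732 × 380 × 98 × 0.826 = 53277 W
P_out = η·P_in = 0.893 × 53277 = 47576 W
n = n_s = 120×50/6 = 1000 rpm (synchronous)
ω = 2π×1000/60 = 104.7 rad/s
τ = P_out/ω = 47576/104.7 = 454 N·m

454 N·m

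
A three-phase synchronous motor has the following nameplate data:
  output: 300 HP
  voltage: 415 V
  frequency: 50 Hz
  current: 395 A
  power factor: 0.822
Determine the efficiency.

95.9 %

P_out = 300 × 746 = 223800 W
P_in = √3·V_L·I_L·cosφ = 1.732 × 415 × 395 × 0.822 = 233381 W
η = P_out / P_in = 223800 / 233381 = 0.959 = 95.9%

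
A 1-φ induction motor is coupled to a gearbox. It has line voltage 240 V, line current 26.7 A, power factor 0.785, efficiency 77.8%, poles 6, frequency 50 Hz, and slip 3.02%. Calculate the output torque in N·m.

38.5 N·m

P_in = V·I·cosφ = 240 × 26.7 × 0.785 = 5030 W
P_out = η·P_in = 0.778 × 5030 = 3913 W
n_s = 120×50/6 = 1000 rpm; n = 1000×(1−0.0302) = 970 rpm
ω = 2π×970/60 = 101.6 rad/s
τ = P_out/ω = 3913/101.6 = 38.5 N·m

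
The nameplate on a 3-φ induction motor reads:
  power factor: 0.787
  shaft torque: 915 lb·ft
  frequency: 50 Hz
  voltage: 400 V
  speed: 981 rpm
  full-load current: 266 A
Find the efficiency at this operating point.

87.9 %

τ = 915 lb·ft × 1.356 = 1241 N·m
ω = 2π × 981/60 = 102.7 rad/s; P_out = τω = 1241 × 102.7 = 127451 W
P_in = √3·V_L·I_L·cosφ = 1.732 × 400 × 266 × 0.787 = 145032 W
η = P_out / P_in = 127451 / 145032 = 0.879 = 87.9%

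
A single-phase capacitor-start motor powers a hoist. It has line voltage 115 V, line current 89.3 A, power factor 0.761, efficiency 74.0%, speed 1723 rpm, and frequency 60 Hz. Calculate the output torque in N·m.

P_in = V·I·cosφ = 115 × 89.3 × 0.761 = 7815 W
P_out = η·P_in = 0.74 × 7815 = 5783 W
n = 1723 rpm
ω = 2π×1723/60 = 180.4 rad/s
τ = P_out/ω = 5783/180.4 = 32.1 N·m

32.1 N·m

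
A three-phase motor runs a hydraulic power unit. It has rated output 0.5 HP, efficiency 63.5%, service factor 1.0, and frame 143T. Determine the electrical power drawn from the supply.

P_out = 0.5 × 746 = 373 W
P_in = P_out/η = 373/0.635 = 587 W = 0.587 kW

0.587 kW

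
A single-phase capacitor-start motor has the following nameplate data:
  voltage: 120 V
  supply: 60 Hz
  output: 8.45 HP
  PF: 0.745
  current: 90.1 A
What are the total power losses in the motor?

P_in = V·I·cosφ = 120×90.1×0.745 = 8055 W
P_out = 8.45×746 = 6304 W
Losses = P_in − P_out = 8055 − 6304 = 1751 W

1750 W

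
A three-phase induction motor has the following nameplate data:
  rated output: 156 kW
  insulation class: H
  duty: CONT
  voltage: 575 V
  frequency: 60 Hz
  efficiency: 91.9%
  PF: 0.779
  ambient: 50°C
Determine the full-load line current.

219 A

P_out = 156 kW = 156000 W
P_in = P_out / η = 156000 / 0.919 = 169750 W
I_L = P_in / (√3·V_L·cosφ) = 169750 / (1.732 × 575 × 0.779) = 219 A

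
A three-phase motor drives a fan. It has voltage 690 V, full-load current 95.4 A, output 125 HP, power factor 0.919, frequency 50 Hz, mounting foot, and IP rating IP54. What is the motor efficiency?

89.0 %

P_out = 125 × 746 = 93250 W
P_in = √3·V_L·I_L·cosφ = 1.732 × 690 × 95.4 × 0.919 = 104776 W
η = P_out / P_in = 93250 / 104776 = 0.890 = 89.0%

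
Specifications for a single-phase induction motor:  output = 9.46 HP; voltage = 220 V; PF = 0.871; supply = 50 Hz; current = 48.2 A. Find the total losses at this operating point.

P_in = V·I·cosφ = 220×48.2×0.871 = 9236 W
P_out = 9.46×746 = 7057 W
Losses = P_in − P_out = 9236 − 7057 = 2179 W

2.18 kW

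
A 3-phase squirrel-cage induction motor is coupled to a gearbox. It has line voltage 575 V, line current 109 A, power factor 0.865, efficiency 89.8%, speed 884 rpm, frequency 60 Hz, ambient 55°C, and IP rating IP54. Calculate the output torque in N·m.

911 N·m

P_in = √3·V·I·cosφ = 1.732 × 575 × 109 × 0.865 = 93898 W
P_out = η·P_in = 0.898 × 93898 = 84320 W
n = 884 rpm
ω = 2π×884/60 = 92.57 rad/s
τ = P_out/ω = 84320/92.57 = 911 N·m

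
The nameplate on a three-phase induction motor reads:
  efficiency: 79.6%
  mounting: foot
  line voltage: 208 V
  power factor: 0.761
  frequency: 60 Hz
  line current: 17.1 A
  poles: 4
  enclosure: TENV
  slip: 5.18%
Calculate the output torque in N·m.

P_in = √3·V·I·cosφ = 1.732 × 208 × 17.1 × 0.761 = 4688 W
P_out = η·P_in = 0.796 × 4688 = 3732 W
n_s = 120×60/4 = 1800 rpm; n = 1800×(1−0.0518) = 1707 rpm
ω = 2π×1707/60 = 178.8 rad/s
τ = P_out/ω = 3732/178.8 = 20.9 N·m

20.9 N·m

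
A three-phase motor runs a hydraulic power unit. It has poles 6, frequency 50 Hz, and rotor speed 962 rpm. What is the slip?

n_s = 120f/p = 120×50/6 = 1000 rpm
s = (n_s − n)/n_s = (1000 − 962)/1000 = 0.0380

3.80 %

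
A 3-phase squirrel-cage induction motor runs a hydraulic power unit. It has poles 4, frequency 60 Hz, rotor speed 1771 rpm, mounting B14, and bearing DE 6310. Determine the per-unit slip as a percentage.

1.61 %

n_s = 120f/p = 120×60/4 = 1800 rpm
s = (n_s − n)/n_s = (1800 − 1771)/1800 = 0.0161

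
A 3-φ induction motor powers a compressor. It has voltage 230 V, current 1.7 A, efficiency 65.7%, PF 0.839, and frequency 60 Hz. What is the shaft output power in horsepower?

P_in = √3·V·I·cosφ = 1.732 × 230 × 1.7 × 0.839 = 568 W
P_out = η·P_in = 0.657 × 568 = 373 W
= 373/746 = 0.5 HP

0.5 HP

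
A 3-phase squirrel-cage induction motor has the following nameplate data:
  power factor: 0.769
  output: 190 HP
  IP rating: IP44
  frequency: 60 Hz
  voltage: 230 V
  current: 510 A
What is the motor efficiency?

90.7 %

P_out = 190 × 746 = 141740 W
P_in = √3·V_L·I_L·cosφ = 1.732 × 230 × 510 × 0.769 = 156233 W
η = P_out / P_in = 141740 / 156233 = 0.907 = 90.7%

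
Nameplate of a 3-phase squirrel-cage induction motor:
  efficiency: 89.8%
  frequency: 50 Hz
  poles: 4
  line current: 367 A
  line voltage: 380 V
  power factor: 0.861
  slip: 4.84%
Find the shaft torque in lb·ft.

P_in = √3·V·I·cosφ = 1.732 × 380 × 367 × 0.861 = 207970 W
P_out = η·P_in = 0.898 × 207970 = 186757 W
n_s = 120×50/4 = 1500 rpm; n = 1500×(1−0.0484) = 1427 rpm
ω = 2π×1427/60 = 149.4 rad/s
τ = P_out/ω = 186757/149.4 = 1250 N·m
In lb·ft: 1250/1.356 = 922 lb·ft

922 lb·ft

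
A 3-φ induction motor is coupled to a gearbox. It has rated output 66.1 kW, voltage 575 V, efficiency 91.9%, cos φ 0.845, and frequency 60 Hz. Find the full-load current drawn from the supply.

P_out = 66.1 kW = 66100 W
P_in = P_out / η = 66100 / 0.919 = 71926 W
I_L = P_in / (√3·V_L·cosφ) = 71926 / (1.732 × 575 × 0.845) = 85.5 A

85.5 A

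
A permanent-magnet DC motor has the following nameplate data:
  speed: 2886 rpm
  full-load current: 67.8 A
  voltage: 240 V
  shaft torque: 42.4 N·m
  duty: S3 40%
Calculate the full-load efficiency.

78.7 %

ω = 2π × 2886/60 = 302.2 rad/s; P_out = τω = 42.4 × 302.2 = 12813 W
P_in = V·I = 240 × 67.8 = 16272 W
η = P_out / P_in = 12813 / 16272 = 0.787 = 78.7%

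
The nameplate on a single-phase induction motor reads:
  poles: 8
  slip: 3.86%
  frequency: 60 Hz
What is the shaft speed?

n_s = 120f/p = 120×60/8 = 900 rpm
n = n_s(1 − s) = 900 × (1 − 0.0386) = 865 rpm

865 rpm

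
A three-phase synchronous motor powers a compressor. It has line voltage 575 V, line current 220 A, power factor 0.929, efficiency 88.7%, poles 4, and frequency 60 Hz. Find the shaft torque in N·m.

958 N·m

P_in = √3·V·I·cosφ = 1.732 × 575 × 220 × 0.929 = 203542 W
P_out = η·P_in = 0.887 × 203542 = 180542 W
n = n_s = 120×60/4 = 1800 rpm (synchronous)
ω = 2π×1800/60 = 188.5 rad/s
τ = P_out/ω = 180542/188.5 = 958 N·m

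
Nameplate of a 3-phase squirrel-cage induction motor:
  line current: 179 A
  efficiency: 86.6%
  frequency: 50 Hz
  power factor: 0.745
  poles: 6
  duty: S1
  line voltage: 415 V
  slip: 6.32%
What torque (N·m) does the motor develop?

846 N·m

P_in = √3·V·I·cosφ = 1.732 × 415 × 179 × 0.745 = 95853 W
P_out = η·P_in = 0.866 × 95853 = 83009 W
n_s = 120×50/6 = 1000 rpm; n = 1000×(1−0.0632) = 937 rpm
ω = 2π×937/60 = 98.12 rad/s
τ = P_out/ω = 83009/98.12 = 846 N·m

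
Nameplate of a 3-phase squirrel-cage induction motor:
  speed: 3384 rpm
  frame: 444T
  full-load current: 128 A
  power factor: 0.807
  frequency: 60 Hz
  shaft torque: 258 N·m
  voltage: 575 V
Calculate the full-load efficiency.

88.9 %

ω = 2π × 3384/60 = 354.4 rad/s; P_out = τω = 258 × 354.4 = 91435 W
P_in = √3·V_L·I_L·cosφ = 1.732 × 575 × 128 × 0.807 = 102872 W
η = P_out / P_in = 91435 / 102872 = 0.889 = 88.9%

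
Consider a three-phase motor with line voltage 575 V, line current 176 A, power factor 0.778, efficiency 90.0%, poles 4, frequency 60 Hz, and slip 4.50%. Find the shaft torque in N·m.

682 N·m

P_in = √3·V·I·cosφ = 1.732 × 575 × 176 × 0.778 = 136367 W
P_out = η·P_in = 0.9 × 136367 = 122730 W
n_s = 120×60/4 = 1800 rpm; n = 1800×(1−0.045) = 1719 rpm
ω = 2π×1719/60 = 180 rad/s
τ = P_out/ω = 122730/180 = 682 N·m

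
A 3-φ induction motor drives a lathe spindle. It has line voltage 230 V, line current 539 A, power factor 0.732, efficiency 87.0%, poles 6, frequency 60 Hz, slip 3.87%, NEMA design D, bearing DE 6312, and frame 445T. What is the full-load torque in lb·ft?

P_in = √3·V·I·cosφ = 1.732 × 230 × 539 × 0.732 = 157172 W
P_out = η·P_in = 0.87 × 157172 = 136740 W
n_s = 120×60/6 = 1200 rpm; n = 1200×(1−0.0387) = 1154 rpm
ω = 2π×1154/60 = 120.8 rad/s
τ = P_out/ω = 136740/120.8 = 1132 N·m
In lb·ft: 1132/1.356 = 835 lb·ft

835 lb·ft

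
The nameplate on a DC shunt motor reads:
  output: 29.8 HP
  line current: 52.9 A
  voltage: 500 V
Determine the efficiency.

P_out = 29.8 × 746 = 22231 W
P_in = V·I = 500 × 52.9 = 26450 W
η = P_out / P_in = 22231 / 26450 = 0.840 = 84.0%

84.0 %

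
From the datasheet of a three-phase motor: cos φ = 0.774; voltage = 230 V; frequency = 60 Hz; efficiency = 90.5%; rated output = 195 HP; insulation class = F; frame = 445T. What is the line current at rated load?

P_out = 195 × 746 = 145470 W
P_in = P_out / η = 145470 / 0.905 = 160740 W
I_L = P_in / (√3·V_L·cosφ) = 160740 / (1.732 × 230 × 0.774) = 521 A

521 A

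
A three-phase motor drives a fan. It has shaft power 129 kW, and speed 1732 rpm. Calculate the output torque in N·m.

ω = 2π × 1732/60 = 181.4 rad/s
τ = P/ω = 129000/181.4 = 711 N·m

711 N·m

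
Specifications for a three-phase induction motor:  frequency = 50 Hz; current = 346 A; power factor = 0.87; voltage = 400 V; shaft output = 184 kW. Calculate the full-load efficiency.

P_out = 184 kW = 184000 W
P_in = √3·V_L·I_L·cosφ = 1.732 × 400 × 346 × 0.87 = 208547 W
η = P_out / P_in = 184000 / 208547 = 0.882 = 88.2%

88.2 %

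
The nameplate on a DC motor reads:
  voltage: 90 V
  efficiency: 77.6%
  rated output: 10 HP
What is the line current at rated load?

P_out = 10 × 746 = 7460 W
P_in = P_out / η = 7460 / 0.776 = 9613 W
I = P_in / V = 9613 / 90 = 107 A

107 A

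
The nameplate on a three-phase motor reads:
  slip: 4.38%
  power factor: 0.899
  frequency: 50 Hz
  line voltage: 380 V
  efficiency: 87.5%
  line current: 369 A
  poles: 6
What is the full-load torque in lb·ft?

P_in = √3·V·I·cosφ = 1.732 × 380 × 369 × 0.899 = 218332 W
P_out = η·P_in = 0.875 × 218332 = 191041 W
n_s = 120×50/6 = 1000 rpm; n = 1000×(1−0.0438) = 956 rpm
ω = 2π×956/60 = 100.1 rad/s
τ = P_out/ω = 191041/100.1 = 1909 N·m
In lb·ft: 1909/1.356 = 1410 lb·ft

1410 lb·ft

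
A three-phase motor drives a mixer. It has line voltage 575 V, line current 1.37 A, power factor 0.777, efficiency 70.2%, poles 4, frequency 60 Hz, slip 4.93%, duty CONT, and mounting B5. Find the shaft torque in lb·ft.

3.06 lb·ft

P_in = √3·V·I·cosφ = 1.732 × 575 × 1.37 × 0.777 = 1060 W
P_out = η·P_in = 0.702 × 1060 = 744 W
n_s = 120×60/4 = 1800 rpm; n = 1800×(1−0.0493) = 1711 rpm
ω = 2π×1711/60 = 179.2 rad/s
τ = P_out/ω = 744/179.2 = 4.152 N·m
In lb·ft: 4.152/1.356 = 3.06 lb·ft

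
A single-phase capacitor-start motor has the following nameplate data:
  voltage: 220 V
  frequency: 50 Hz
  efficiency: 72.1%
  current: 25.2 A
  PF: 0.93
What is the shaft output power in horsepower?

4.98 HP

P_in = V·I·cosφ = 220 × 25.2 × 0.93 = 5156 W
P_out = η·P_in = 0.721 × 5156 = 3717 W
= 3717/746 = 4.98 HP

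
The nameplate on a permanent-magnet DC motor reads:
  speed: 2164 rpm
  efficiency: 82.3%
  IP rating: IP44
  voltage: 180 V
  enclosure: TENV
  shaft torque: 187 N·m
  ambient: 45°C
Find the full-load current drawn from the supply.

286 A

ω = 2π×2164/60 = 226.6 rad/s; P_out = τω = 187 × 226.6 = 42374 W
P_in = P_out / η = 42374 / 0.823 = 51487 W
I = P_in / V = 51487 / 180 = 286 A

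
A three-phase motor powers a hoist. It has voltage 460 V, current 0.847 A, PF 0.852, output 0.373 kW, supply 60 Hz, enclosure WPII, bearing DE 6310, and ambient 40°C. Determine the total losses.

P_in = √3·V·I·cosφ = 1.732×460×0.847×0.852 = 575 W
P_out = 373 W
Losses = P_in − P_out = 575 − 373 = 202 W

202 W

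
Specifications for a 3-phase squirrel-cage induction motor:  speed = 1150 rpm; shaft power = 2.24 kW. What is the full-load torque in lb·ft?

13.7 lb·ft

ω = 2π × 1150/60 = 120.4 rad/s
τ = P/ω = 2240/120.4 = 18.6 N·m
In lb·ft: 18.6/1.356 = 13.7 lb·ft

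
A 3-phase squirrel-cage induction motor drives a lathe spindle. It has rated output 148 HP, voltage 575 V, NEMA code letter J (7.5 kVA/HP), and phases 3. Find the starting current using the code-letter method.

1110 A

S_LR = 7.5 × 148 = 1110 kVA
I_LR = S_LR/(√3·V_L) = 1110000/(1.732×575) = 1110 A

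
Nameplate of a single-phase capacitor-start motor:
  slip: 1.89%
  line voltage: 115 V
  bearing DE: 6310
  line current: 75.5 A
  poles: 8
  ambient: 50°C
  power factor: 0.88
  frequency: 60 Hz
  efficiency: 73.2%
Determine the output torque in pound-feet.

44.6 lb·ft

P_in = V·I·cosφ = 115 × 75.5 × 0.88 = 7641 W
P_out = η·P_in = 0.732 × 7641 = 5593 W
n_s = 120×60/8 = 900 rpm; n = 900×(1−0.0189) = 883 rpm
ω = 2π×883/60 = 92.47 rad/s
τ = P_out/ω = 5593/92.47 = 60.48 N·m
In lb·ft: 60.48/1.356 = 44.6 lb·ft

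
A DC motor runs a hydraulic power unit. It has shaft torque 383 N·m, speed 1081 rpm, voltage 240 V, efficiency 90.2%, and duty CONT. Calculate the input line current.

200 A

ω = 2π×1081/60 = 113.2 rad/s; P_out = τω = 383 × 113.2 = 43356 W
P_in = P_out / η = 43356 / 0.902 = 48067 W
I = P_in / V = 48067 / 240 = 200 A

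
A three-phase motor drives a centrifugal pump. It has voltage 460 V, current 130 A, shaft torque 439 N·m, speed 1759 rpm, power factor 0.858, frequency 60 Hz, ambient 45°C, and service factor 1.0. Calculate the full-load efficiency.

ω = 2π × 1759/60 = 184.2 rad/s; P_out = τω = 439 × 184.2 = 80864 W
P_in = √3·V_L·I_L·cosφ = 1.732 × 460 × 130 × 0.858 = 88866 W
η = P_out / P_in = 80864 / 88866 = 0.910 = 91.0%

91.0 %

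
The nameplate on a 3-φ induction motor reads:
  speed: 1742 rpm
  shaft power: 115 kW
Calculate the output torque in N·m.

ω = 2π × 1742/60 = 182.4 rad/s
τ = P/ω = 115000/182.4 = 630 N·m

630 N·m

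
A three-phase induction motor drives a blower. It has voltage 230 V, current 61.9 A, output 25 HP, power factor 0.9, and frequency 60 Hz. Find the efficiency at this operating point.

84.0 %

P_out = 25 × 746 = 18650 W
P_in = √3·V_L·I_L·cosφ = 1.732 × 230 × 61.9 × 0.9 = 22193 W
η = P_out / P_in = 18650 / 22193 = 0.840 = 84.0%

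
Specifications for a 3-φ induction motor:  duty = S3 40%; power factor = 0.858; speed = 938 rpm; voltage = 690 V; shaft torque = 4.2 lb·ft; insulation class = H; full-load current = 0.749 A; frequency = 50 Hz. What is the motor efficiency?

72.8 %

τ = 4.2 lb·ft × 1.356 = 5.695 N·m
ω = 2π × 938/60 = 98.23 rad/s; P_out = τω = 5.695 × 98.23 = 559 W
P_in = √3·V_L·I_L·cosφ = 1.732 × 690 × 0.749 × 0.858 = 768 W
η = P_out / P_in = 559 / 768 = 0.728 = 72.8%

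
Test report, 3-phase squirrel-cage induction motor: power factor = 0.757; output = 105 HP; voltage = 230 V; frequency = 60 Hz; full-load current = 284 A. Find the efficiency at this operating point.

91.5 %

P_out = 105 × 746 = 78330 W
P_in = √3·V_L·I_L·cosφ = 1.732 × 230 × 284 × 0.757 = 85643 W
η = P_out / P_in = 78330 / 85643 = 0.915 = 91.5%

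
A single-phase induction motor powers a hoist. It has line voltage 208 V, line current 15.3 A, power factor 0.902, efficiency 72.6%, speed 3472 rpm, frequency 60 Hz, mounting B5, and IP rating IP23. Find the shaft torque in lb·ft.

P_in = V·I·cosφ = 208 × 15.3 × 0.902 = 2871 W
P_out = η·P_in = 0.726 × 2871 = 2084 W
n = 3472 rpm
ω = 2π×3472/60 = 363.6 rad/s
τ = P_out/ω = 2084/363.6 = 5.732 N·m
In lb·ft: 5.732/1.356 = 4.23 lb·ft

4.23 lb·ft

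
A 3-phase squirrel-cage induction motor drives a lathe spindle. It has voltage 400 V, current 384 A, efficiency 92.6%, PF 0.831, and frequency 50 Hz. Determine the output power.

205 kW

P_in = √3·V·I·cosφ = 1.732 × 400 × 384 × 0.831 = 221075 W
P_out = η·P_in = 0.926 × 221075 = 204715 W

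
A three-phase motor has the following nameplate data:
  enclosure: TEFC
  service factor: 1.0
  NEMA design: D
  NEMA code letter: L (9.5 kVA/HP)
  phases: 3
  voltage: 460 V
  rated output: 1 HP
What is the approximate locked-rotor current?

S_LR = 9.5 × 1 = 9.5 kVA
I_LR = S_LR/(√3·V_L) = 9500/(1.732×460) = 11.9 A

11.9 A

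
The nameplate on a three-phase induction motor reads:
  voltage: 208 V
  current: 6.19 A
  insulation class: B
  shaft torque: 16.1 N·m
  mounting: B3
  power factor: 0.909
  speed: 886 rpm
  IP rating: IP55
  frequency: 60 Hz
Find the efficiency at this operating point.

ω = 2π × 886/60 = 92.78 rad/s; P_out = τω = 16.1 × 92.78 = 1494 W
P_in = √3·V_L·I_L·cosφ = 1.732 × 208 × 6.19 × 0.909 = 2027 W
η = P_out / P_in = 1494 / 2027 = 0.737 = 73.7%

73.7 %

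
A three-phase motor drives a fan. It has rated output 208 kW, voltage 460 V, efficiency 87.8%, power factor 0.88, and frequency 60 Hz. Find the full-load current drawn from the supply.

338 A

P_out = 208 kW = 208000 W
P_in = P_out / η = 208000 / 0.878 = 236902 W
I_L = P_in / (√3·V_L·cosφ) = 236902 / (1.732 × 460 × 0.88) = 338 A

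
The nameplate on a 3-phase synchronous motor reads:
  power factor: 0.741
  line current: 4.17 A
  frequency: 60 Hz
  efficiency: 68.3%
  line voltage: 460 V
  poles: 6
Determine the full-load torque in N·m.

13.4 N·m

P_in = √3·V·I·cosφ = 1.732 × 460 × 4.17 × 0.741 = 2462 W
P_out = η·P_in = 0.683 × 2462 = 1682 W
n = n_s = 120×60/6 = 1200 rpm (synchronous)
ω = 2π×1200/60 = 125.7 rad/s
τ = P_out/ω = 1682/125.7 = 13.4 N·m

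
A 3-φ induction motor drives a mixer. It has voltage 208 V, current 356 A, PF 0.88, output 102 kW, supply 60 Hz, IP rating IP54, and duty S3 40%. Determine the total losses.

P_in = √3·V·I·cosφ = 1.732×208×356×0.88 = 112861 W
P_out = 102000 W
Losses = P_in − P_out = 112861 − 102000 = 10861 W

10900 W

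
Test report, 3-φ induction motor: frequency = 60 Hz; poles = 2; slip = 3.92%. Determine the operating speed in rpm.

3459 rpm

n_s = 120f/p = 120×60/2 = 3600 rpm
n = n_s(1 − s) = 3600 × (1 − 0.0392) = 3459 rpm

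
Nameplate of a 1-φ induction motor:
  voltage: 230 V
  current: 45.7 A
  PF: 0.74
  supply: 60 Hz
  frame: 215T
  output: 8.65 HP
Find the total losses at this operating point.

1330 W

P_in = V·I·cosφ = 230×45.7×0.74 = 7778 W
P_out = 8.65×746 = 6453 W
Losses = P_in − P_out = 7778 − 6453 = 1325 W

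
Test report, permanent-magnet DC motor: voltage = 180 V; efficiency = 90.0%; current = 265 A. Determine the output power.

P_in = V·I = 180 × 265 = 47700 W
P_out = η·P_in = 0.9 × 47700 = 42930 W

42.9 kW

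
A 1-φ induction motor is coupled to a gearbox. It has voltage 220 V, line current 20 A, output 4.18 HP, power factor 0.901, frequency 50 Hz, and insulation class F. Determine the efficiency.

78.7 %

P_out = 4.18 × 746 = 3118 W
P_in = V·I·cosφ = 220 × 20 × 0.901 = 3964 W
η = P_out / P_in = 3118 / 3964 = 0.787 = 78.7%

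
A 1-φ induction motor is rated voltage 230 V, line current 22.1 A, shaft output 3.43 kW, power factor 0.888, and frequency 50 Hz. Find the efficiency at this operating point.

76.0 %

P_out = 3.43 kW = 3430 W
P_in = V·I·cosφ = 230 × 22.1 × 0.888 = 4514 W
η = P_out / P_in = 3430 / 4514 = 0.760 = 76.0%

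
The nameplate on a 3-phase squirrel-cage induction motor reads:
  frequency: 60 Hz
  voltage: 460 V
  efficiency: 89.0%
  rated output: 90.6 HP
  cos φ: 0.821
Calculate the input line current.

P_out = 90.6 × 746 = 67588 W
P_in = P_out / η = 67588 / 0.890 = 75942 W
I_L = P_in / (√3·V_L·cosφ) = 75942 / (1.732 × 460 × 0.821) = 116 A

116 A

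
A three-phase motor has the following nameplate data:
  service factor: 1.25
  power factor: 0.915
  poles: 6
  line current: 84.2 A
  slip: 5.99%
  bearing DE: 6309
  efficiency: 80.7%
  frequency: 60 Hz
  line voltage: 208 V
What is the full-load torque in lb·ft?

P_in = √3·V·I·cosφ = 1.732 × 208 × 84.2 × 0.915 = 27755 W
P_out = η·P_in = 0.807 × 27755 = 22398 W
n_s = 120×60/6 = 1200 rpm; n = 1200×(1−0.0599) = 1128 rpm
ω = 2π×1128/60 = 118.1 rad/s
τ = P_out/ω = 22398/118.1 = 189.7 N·m
In lb·ft: 189.7/1.356 = 140 lb·ft

140 lb·ft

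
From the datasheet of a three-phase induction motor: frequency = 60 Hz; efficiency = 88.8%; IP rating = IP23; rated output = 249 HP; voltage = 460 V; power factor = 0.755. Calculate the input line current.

348 A

P_out = 249 × 746 = 185754 W
P_in = P_out / η = 185754 / 0.888 = 209182 W
I_L = P_in / (√3·V_L·cosφ) = 209182 / (1.732 × 460 × 0.755) = 348 A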